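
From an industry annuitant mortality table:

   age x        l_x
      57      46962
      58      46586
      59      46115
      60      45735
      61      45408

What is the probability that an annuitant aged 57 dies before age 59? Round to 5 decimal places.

P(die before 59 | alive at 57) = 1 − l_59/l_57 = 1 − 46115/46962 = (847)/46962 = 0.018036.

0.01804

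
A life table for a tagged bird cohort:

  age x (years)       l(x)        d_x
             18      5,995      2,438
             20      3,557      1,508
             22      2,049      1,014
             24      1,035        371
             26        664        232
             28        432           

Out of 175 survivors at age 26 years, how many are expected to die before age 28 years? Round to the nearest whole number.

61

The relevant probability is 1 − 432/664 = 0.349398.
Expected number = 175 × 0.349398 = 61.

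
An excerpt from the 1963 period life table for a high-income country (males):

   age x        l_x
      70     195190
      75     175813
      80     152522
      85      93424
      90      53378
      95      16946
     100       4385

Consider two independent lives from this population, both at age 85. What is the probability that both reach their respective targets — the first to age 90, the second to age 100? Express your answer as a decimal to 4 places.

p₁ = l_90/l_85 = 53378/93424 = 0.571352; p₂ = l_100/l_85 = 4385/93424 = 0.046937.
P(both) = p₁ × p₂ = 0.571352 × 0.046937 = 0.026818.

0.0268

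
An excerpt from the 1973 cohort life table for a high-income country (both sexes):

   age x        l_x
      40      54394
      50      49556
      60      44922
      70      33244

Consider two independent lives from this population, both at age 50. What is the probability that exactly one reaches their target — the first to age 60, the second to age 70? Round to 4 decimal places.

p₁ = l_60/l_50 = 44922/49556 = 0.906490; p₂ = l_70/l_50 = 33244/49556 = 0.670837.
P(exactly one) = p₁(1−p₂) + (1−p₁)p₂ = 0.298383 + 0.062730 = 0.361113.

0.3611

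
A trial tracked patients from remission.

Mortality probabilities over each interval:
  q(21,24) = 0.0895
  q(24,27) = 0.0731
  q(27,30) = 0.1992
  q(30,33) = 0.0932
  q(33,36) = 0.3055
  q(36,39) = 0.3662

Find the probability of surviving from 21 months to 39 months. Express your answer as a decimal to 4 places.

P(survive 21→39) = (1 − 0.0895) × (1 − 0.0731) × (1 − 0.1992) × (1 − 0.0932) × (1 − 0.3055) × (1 − 0.3662).
= 0.9105 × 0.9269 × 0.8008 × 0.9068 × 0.6945 × 0.6338 = 0.269757.

0.2698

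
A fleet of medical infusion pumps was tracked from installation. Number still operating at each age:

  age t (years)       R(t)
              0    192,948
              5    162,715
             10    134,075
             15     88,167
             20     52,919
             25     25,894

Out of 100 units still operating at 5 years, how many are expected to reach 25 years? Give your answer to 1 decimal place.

The relevant probability is 25,894/162,715 = 0.159137.
Expected number = 100 × 0.159137 = 15.9.

15.9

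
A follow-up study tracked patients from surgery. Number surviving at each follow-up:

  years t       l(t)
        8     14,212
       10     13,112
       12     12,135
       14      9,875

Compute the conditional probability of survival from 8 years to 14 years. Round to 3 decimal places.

The conditional survival probability is l(14)/l(8) = 9,875/14,212 = 0.694835.

0.695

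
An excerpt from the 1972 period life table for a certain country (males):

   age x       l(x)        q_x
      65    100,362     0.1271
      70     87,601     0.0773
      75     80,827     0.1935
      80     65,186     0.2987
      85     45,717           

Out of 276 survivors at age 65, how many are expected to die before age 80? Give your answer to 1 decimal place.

The relevant probability is 1 − 65,186/100,362 = 0.350491.
Expected number = 276 × 0.350491 = 96.7.

96.7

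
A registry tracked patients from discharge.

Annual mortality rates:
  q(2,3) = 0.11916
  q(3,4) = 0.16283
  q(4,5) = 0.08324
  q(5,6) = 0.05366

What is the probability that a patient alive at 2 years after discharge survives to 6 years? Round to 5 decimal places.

Survival from 2 to 6 is the product of surviving each interval: (1 − 0.11916) × (1 − 0.16283) × (1 − 0.08324) × (1 − 0.05366).
= 0.88084 × 0.83717 × 0.91676 × 0.94634 = 0.639755.

0.63975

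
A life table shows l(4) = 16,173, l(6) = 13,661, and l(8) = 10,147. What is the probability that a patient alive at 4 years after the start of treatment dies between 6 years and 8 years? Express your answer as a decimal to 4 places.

This is the probability of reaching 6 but not 8, conditional on being alive at 4: (l(6) − l(8)) / l(4).
= (13,661 − 10,147) / 16,173 = 3,514 / 16,173 = 0.217276.

0.2173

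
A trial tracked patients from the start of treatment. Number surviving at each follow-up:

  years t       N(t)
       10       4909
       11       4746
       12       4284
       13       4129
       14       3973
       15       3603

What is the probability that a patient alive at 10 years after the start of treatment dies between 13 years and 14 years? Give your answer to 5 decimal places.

0.03178

This is the probability of reaching 13 but not 14, conditional on being alive at 10: (N(13) − N(14)) / N(10).
= (4129 − 3973) / 4909 = 156 / 4909 = 0.031778.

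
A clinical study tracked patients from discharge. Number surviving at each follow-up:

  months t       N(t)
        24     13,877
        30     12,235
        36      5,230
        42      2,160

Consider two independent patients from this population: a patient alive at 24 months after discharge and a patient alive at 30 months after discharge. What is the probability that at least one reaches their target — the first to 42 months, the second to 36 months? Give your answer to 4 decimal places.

0.5166

p₁ = N(42)/N(24) = 2,160/13,877 = 0.155653; p₂ = N(36)/N(30) = 5,230/12,235 = 0.427462.
P(at least one) = 1 − (1−p₁)(1−p₂) = 1 − 0.844347 × 0.572538 = 0.516579.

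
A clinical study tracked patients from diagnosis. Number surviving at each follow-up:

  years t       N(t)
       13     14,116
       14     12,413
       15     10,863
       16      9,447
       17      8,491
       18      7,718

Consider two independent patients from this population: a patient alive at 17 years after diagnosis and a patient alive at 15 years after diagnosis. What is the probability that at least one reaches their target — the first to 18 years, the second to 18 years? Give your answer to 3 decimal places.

0.974

p₁ = N(18)/N(17) = 7,718/8,491 = 0.908962; p₂ = N(18)/N(15) = 7,718/10,863 = 0.710485.
P(at least one) = 1 − (1−p₁)(1−p₂) = 1 − 0.091038 × 0.289515 = 0.973643.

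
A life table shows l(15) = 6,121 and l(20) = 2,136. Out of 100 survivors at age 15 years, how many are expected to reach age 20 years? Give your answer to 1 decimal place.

34.9

The relevant probability is 2,136/6,121 = 0.348963.
Expected number = 100 × 0.348963 = 34.9.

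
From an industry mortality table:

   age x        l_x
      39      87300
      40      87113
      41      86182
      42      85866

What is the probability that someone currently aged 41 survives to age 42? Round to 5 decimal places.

0.99633

We want 1p41 = l_42/l_41.
The conditional survival probability is l_42/l_41 = 85866/86182 = 0.996333.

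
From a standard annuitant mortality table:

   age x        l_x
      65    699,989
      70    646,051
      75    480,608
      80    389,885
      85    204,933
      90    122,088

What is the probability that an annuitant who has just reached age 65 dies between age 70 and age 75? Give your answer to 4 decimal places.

We want 5|5q65 = (l_70 − l_75)/l_65.
This is the probability of reaching 70 but not 75, conditional on being alive at 65: (l_70 − l_75) / l_65.
= (646,051 − 480,608) / 699,989 = 165,443 / 699,989 = 0.236351.

0.2364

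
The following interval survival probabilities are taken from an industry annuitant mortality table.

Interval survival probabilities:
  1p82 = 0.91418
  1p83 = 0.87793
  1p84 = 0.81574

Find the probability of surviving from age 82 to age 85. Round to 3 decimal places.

The overall survival probability is 0.91418 × 0.87793 × 0.81574.
= 0.654702.

0.655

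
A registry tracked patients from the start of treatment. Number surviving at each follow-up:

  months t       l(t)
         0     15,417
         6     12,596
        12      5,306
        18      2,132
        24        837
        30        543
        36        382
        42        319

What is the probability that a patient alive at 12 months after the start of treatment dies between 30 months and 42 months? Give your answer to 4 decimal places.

This is the probability of reaching 30 but not 42, conditional on being alive at 12: (l(30) − l(42)) / l(12).
= (543 − 319) / 5,306 = 224 / 5,306 = 0.042216.

0.0422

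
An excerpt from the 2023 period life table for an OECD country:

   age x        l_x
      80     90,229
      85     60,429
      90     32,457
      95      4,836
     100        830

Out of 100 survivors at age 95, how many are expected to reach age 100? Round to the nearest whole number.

17

The relevant probability is 830/4,836 = 0.171629.
Expected number = 100 × 0.171629 = 17.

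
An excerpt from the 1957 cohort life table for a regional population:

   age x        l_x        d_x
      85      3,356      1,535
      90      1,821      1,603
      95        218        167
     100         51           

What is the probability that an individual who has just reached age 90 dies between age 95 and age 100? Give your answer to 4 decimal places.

0.0917

We want 5|5q90 = (l_95 − l_100)/l_90.
This is the probability of reaching 95 but not 100, conditional on being alive at 90: (l_95 − l_100) / l_90.
= (218 − 51) / 1,821 = 167 / 1,821 = 0.091708.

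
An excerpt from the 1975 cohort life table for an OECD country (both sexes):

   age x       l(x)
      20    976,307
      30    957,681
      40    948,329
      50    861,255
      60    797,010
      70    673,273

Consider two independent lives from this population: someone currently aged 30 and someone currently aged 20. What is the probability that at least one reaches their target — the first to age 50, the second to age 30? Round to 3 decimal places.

0.998

p₁ = l(50)/l(30) = 861,255/957,681 = 0.899313; p₂ = l(30)/l(20) = 957,681/976,307 = 0.980922.
P(at least one) = 1 − (1−p₁)(1−p₂) = 1 − 0.100687 × 0.019078 = 0.998079.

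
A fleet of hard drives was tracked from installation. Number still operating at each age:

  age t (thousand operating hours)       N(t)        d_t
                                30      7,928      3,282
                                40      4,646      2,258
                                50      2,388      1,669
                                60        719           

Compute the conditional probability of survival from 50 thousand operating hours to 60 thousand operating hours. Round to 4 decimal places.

The conditional survival probability is N(60)/N(50) = 719/2,388 = 0.301089.

0.3011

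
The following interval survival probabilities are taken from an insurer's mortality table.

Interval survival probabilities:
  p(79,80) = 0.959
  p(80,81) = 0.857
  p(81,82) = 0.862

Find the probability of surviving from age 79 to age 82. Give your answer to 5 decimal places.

P(survive 79→82) = 0.959 × 0.857 × 0.862.
= 0.708446.

0.70845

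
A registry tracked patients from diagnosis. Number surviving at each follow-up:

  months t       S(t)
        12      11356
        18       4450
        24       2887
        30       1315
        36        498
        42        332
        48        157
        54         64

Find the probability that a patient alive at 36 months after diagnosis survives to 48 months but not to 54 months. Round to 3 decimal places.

0.187

This is the probability of reaching 48 but not 54, conditional on being alive at 36: (S(48) − S(54)) / S(36).
= (157 − 64) / 498 = 93 / 498 = 0.186747.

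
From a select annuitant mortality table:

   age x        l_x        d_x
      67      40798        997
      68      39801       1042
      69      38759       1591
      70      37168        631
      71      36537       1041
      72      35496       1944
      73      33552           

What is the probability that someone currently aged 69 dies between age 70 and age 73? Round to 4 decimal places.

0.0933

This is the probability of reaching 70 but not 73, conditional on being alive at 69: (l_70 − l_73) / l_69.
= (37168 − 33552) / 38759 = 3616 / 38759 = 0.093294.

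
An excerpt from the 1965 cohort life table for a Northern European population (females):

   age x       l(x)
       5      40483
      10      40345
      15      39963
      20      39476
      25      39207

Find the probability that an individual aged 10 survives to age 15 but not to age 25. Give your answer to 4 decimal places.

This is the probability of reaching 15 but not 25, conditional on being alive at 10: (l(15) − l(25)) / l(10).
= (39963 − 39207) / 40345 = 756 / 40345 = 0.018738.

0.0187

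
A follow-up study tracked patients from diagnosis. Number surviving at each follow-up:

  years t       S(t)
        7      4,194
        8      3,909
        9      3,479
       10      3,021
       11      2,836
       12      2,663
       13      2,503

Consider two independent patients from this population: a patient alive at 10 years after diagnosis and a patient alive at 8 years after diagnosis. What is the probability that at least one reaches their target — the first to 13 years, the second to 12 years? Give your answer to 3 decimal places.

0.945

p₁ = S(13)/S(10) = 2,503/3,021 = 0.828534; p₂ = S(12)/S(8) = 2,663/3,909 = 0.681248.
P(at least one) = 1 − (1−p₁)(1−p₂) = 1 − 0.171466 × 0.318752 = 0.945345.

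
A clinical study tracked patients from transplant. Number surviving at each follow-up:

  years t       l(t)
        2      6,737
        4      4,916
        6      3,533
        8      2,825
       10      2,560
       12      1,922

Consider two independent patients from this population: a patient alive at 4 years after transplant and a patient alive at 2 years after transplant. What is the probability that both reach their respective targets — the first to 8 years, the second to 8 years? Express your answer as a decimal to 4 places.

p₁ = l(8)/l(4) = 2,825/4,916 = 0.574654; p₂ = l(8)/l(2) = 2,825/6,737 = 0.419326.
P(both) = p₁ × p₂ = 0.574654 × 0.419326 = 0.240967.

0.2410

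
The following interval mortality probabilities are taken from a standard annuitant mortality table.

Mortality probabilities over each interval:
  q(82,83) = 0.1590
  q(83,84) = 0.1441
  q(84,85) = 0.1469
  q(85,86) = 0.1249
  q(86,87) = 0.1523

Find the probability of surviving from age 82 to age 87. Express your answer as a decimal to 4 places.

Chaining the interval survival probabilities: (1 − 0.1590) × (1 − 0.1441) × (1 − 0.1469) × (1 − 0.1249) × (1 − 0.1523).
= 0.8410 × 0.8559 × 0.8531 × 0.8751 × 0.8477 = 0.455532.

0.4555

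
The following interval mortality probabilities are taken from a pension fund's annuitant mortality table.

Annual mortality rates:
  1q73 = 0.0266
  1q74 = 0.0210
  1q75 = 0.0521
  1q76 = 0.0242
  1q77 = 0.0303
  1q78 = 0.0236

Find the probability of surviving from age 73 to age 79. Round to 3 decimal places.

Chaining the interval survival probabilities: (1 − 0.0266) × (1 − 0.0210) × (1 − 0.0521) × (1 − 0.0242) × (1 − 0.0303) × (1 − 0.0236).
= 0.9734 × 0.9790 × 0.9479 × 0.9758 × 0.9697 × 0.9764 = 0.834570.

0.835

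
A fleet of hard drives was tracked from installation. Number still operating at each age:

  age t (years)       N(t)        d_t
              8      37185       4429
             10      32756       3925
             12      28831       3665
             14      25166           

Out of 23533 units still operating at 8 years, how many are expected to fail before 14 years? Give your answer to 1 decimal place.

The relevant probability is 1 − 25166/37185 = 0.323222.
Expected number = 23533 × 0.323222 = 7606.4.

7606.4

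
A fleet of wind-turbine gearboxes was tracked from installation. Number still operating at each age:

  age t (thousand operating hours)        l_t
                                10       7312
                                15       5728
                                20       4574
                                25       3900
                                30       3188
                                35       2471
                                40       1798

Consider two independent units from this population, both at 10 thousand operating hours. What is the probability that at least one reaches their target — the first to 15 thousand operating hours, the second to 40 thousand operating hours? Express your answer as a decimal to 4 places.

p₁ = l_15/l_10 = 5728/7312 = 0.783370; p₂ = l_40/l_10 = 1798/7312 = 0.245897.
P(at least one) = 1 − (1−p₁)(1−p₂) = 1 − 0.216630 × 0.754103 = 0.836639.

0.8366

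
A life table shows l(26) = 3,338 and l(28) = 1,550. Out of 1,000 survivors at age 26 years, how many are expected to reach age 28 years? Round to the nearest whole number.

464

The relevant probability is 1,550/3,338 = 0.464350.
Expected number = 1,000 × 0.464350 = 464.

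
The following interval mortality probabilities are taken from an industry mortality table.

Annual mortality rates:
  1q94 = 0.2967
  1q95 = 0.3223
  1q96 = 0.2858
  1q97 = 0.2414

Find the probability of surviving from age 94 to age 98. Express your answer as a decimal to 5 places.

Chaining the interval survival probabilities: (1 − 0.2967) × (1 − 0.3223) × (1 − 0.2858) × (1 − 0.2414).
= 0.7033 × 0.6777 × 0.7142 × 0.7586 = 0.258232.

0.25823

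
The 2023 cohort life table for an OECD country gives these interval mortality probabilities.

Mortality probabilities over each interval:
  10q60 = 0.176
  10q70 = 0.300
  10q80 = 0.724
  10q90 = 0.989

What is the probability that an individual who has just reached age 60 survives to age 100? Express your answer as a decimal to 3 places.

0.002

Chaining the interval survival probabilities: (1 − 0.176) × (1 − 0.300) × (1 − 0.724) × (1 − 0.989).
= 0.824 × 0.700 × 0.276 × 0.011 = 0.001751.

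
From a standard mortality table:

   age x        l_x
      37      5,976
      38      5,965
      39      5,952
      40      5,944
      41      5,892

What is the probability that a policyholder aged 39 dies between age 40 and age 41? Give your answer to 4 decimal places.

We want 1|1q39 = (l_40 − l_41)/l_39.
This is the probability of reaching 40 but not 41, conditional on being alive at 39: (l_40 − l_41) / l_39.
= (5,944 − 5,892) / 5,952 = 52 / 5,952 = 0.008737.

0.0087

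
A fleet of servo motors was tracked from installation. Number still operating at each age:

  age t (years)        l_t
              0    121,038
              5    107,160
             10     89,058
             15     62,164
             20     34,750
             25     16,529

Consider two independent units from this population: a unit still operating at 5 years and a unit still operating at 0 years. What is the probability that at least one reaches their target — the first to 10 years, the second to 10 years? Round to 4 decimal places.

0.9554

p₁ = l_10/l_5 = 89,058/107,160 = 0.831075; p₂ = l_10/l_0 = 89,058/121,038 = 0.735785.
P(at least one) = 1 − (1−p₁)(1−p₂) = 1 − 0.168925 × 0.264215 = 0.955367.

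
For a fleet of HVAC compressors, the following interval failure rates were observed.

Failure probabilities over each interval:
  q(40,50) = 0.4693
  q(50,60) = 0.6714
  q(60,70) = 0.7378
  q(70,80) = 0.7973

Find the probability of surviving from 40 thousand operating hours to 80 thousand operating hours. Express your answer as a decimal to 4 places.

0.0093

P(survive 40→80) = (1 − 0.4693) × (1 − 0.6714) × (1 − 0.7378) × (1 − 0.7973).
= 0.5307 × 0.3286 × 0.2622 × 0.2027 = 0.009268.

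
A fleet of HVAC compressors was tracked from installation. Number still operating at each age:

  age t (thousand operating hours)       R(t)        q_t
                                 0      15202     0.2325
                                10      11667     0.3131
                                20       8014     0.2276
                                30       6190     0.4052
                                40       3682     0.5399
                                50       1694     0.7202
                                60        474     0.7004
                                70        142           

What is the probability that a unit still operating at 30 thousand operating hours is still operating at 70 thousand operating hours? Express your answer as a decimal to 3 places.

0.023

The conditional survival probability is R(70)/R(30) = 142/6190 = 0.022940.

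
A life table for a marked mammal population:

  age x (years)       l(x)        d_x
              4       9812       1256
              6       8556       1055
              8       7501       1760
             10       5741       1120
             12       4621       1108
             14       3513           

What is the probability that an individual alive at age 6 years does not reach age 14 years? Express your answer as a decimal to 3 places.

P(die before 14 | alive at 6) = 1 − l(14)/l(6) = 1 − 3513/8556 = (5043)/8556 = 0.589411.

0.589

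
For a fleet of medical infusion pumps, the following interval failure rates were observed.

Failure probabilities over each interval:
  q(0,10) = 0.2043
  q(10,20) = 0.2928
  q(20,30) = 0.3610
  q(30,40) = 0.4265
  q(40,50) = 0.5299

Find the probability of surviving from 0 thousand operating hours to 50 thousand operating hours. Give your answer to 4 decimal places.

Survival from 0 to 50 is the product of surviving each interval: (1 − 0.2043) × (1 − 0.2928) × (1 − 0.3610) × (1 − 0.4265) × (1 − 0.5299).
= 0.7957 × 0.7072 × 0.6390 × 0.5735 × 0.4701 = 0.096943.

0.0969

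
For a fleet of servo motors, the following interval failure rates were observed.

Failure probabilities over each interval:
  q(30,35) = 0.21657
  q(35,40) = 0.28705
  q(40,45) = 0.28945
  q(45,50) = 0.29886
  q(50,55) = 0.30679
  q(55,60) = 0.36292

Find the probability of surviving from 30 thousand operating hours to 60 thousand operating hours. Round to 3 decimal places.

0.123

Survival from 30 to 60 is the product of surviving each interval: (1 − 0.21657) × (1 − 0.28705) × (1 − 0.28945) × (1 − 0.29886) × (1 − 0.30679) × (1 − 0.36292).
= 0.78343 × 0.71295 × 0.71055 × 0.70114 × 0.69321 × 0.63708 = 0.122890.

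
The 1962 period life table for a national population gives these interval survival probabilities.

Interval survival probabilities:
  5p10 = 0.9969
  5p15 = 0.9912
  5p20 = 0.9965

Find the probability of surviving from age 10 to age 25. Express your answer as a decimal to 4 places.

Chaining the interval survival probabilities: 0.9969 × 0.9912 × 0.9965.
= 0.984669.

0.9847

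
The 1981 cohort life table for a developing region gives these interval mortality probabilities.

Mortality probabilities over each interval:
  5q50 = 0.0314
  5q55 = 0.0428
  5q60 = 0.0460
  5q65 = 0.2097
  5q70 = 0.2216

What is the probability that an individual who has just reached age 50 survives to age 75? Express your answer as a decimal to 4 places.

0.5441

Survival from 50 to 75 is the product of surviving each interval: (1 − 0.0314) × (1 − 0.0428) × (1 − 0.0460) × (1 − 0.2097) × (1 − 0.2216).
= 0.9686 × 0.9572 × 0.9540 × 0.7903 × 0.7784 = 0.544115.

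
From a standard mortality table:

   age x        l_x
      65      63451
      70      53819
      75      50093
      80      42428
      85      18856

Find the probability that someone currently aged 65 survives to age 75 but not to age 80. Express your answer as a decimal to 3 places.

0.121

This is the probability of reaching 75 but not 80, conditional on being alive at 65: (l_75 − l_80) / l_65.
= (50093 − 42428) / 63451 = 7665 / 63451 = 0.120802.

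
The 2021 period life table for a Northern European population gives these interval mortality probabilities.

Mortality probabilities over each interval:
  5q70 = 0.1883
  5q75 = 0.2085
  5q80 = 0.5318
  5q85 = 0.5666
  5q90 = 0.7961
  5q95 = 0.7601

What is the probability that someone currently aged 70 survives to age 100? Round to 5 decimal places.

Chaining the interval survival probabilities: (1 − 0.1883) × (1 − 0.2085) × (1 − 0.5318) × (1 − 0.5666) × (1 − 0.7961) × (1 − 0.7601).
= 0.8117 × 0.7915 × 0.4682 × 0.4334 × 0.2039 × 0.2399 = 0.006377.

0.00638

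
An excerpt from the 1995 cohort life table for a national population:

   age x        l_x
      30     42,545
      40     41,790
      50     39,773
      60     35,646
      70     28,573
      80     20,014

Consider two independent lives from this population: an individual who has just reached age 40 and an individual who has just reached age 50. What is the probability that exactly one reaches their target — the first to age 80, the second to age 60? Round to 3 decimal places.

0.517

p₁ = l_80/l_40 = 20,014/41,790 = 0.478918; p₂ = l_60/l_50 = 35,646/39,773 = 0.896236.
P(exactly one) = p₁(1−p₂) + (1−p₁)p₂ = 0.049694 + 0.467012 = 0.516707.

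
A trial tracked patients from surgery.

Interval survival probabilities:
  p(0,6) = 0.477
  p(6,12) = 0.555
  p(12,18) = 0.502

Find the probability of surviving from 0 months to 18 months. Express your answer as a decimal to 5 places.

Chaining the interval survival probabilities: 0.477 × 0.555 × 0.502.
= 0.132897.

0.13290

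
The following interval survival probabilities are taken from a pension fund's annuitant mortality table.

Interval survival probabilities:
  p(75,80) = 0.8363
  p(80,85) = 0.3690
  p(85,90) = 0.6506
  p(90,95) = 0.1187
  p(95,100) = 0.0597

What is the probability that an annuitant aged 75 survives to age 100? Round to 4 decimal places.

Chaining the interval survival probabilities: 0.8363 × 0.3690 × 0.6506 × 0.1187 × 0.0597.
= 0.001423.

0.0014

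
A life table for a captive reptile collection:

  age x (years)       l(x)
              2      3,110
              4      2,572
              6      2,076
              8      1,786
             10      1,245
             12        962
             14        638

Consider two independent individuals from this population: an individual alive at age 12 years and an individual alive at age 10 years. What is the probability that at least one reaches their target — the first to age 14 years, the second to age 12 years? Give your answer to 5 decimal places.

p₁ = l(14)/l(12) = 638/962 = 0.663202; p₂ = l(12)/l(10) = 962/1,245 = 0.772691.
P(at least one) = 1 − (1−p₁)(1−p₂) = 1 − 0.336798 × 0.227309 = 0.923443.

0.92344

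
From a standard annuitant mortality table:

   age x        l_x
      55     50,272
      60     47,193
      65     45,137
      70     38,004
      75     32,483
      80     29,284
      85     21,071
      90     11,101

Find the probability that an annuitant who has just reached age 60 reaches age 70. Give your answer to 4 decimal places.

0.8053

We want 10p60 = l_70/l_60.
The conditional survival probability is l_70/l_60 = 38,004/47,193 = 0.805289.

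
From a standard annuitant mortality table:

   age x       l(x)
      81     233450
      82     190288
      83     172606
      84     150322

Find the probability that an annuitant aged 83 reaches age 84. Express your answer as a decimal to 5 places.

The conditional survival probability is l(84)/l(83) = 150322/172606 = 0.870897.

0.87090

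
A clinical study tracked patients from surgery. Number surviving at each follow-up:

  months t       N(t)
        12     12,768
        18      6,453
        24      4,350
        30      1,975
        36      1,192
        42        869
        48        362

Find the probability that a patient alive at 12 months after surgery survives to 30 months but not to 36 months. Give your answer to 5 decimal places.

This is the probability of reaching 30 but not 36, conditional on being alive at 12: (N(30) − N(36)) / N(12).
= (1,975 − 1,192) / 12,768 = 783 / 12,768 = 0.061325.

0.06133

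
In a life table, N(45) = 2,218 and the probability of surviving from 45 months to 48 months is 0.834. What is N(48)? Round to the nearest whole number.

N(48) = N(45) × p = 2,218 × 0.834 = 1850.

1850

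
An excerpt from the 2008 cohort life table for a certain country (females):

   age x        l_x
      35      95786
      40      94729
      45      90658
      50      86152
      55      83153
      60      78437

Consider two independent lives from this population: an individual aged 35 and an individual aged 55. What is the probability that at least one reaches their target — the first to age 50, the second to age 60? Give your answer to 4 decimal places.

p₁ = l_50/l_35 = 86152/95786 = 0.899422; p₂ = l_60/l_55 = 78437/83153 = 0.943285.
P(at least one) = 1 − (1−p₁)(1−p₂) = 1 − 0.100578 × 0.056715 = 0.994296.

0.9943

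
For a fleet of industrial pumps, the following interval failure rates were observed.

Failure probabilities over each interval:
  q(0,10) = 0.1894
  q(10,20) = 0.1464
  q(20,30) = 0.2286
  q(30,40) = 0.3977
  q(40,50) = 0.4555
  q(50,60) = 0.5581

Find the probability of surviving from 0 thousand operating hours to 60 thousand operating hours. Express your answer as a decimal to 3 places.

The overall survival probability is (1 − 0.1894) × (1 − 0.1464) × (1 − 0.2286) × (1 − 0.3977) × (1 − 0.4555) × (1 − 0.5581).
= 0.8106 × 0.8536 × 0.7714 × 0.6023 × 0.5445 × 0.4419 = 0.077353.

0.077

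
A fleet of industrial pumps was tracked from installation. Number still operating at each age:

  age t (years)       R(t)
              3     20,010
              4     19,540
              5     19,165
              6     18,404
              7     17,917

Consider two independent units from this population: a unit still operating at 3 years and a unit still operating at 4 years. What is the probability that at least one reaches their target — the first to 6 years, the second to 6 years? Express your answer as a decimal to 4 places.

0.9953

p₁ = R(6)/R(3) = 18,404/20,010 = 0.919740; p₂ = R(6)/R(4) = 18,404/19,540 = 0.941863.
P(at least one) = 1 − (1−p₁)(1−p₂) = 1 − 0.080260 × 0.058137 = 0.995334.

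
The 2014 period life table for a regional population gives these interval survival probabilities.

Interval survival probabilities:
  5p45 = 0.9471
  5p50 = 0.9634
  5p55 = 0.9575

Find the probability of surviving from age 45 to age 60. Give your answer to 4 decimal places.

The overall survival probability is 0.9471 × 0.9634 × 0.9575.
= 0.873658.

0.8737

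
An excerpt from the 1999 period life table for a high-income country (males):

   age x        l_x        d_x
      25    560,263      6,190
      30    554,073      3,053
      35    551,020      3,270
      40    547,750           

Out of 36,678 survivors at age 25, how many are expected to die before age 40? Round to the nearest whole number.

819

The relevant probability is 1 − 547,750/560,263 = 0.022334.
Expected number = 36,678 × 0.022334 = 819.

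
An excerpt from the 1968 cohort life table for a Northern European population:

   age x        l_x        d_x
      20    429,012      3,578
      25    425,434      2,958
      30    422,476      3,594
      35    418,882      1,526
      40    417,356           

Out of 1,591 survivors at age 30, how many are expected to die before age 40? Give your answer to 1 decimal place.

19.3

The relevant probability is 1 − 417,356/422,476 = 0.012119.
Expected number = 1,591 × 0.012119 = 19.3.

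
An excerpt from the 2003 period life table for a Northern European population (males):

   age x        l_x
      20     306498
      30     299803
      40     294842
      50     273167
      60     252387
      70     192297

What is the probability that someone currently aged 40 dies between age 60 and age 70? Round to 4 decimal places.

0.2038

This is the probability of reaching 60 but not 70, conditional on being alive at 40: (l_60 − l_70) / l_40.
= (252387 − 192297) / 294842 = 60090 / 294842 = 0.203804.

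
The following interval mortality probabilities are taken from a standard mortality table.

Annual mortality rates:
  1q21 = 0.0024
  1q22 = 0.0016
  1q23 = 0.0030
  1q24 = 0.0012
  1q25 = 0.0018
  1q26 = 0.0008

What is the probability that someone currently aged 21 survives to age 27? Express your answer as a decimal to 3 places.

0.989

The overall survival probability is (1 − 0.0024) × (1 − 0.0016) × (1 − 0.0030) × (1 − 0.0012) × (1 − 0.0018) × (1 − 0.0008).
= 0.9976 × 0.9984 × 0.9970 × 0.9988 × 0.9982 × 0.9992 = 0.989247.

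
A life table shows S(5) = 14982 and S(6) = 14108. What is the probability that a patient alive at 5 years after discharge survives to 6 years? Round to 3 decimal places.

The conditional survival probability is S(6)/S(5) = 14108/14982 = 0.941663.

0.942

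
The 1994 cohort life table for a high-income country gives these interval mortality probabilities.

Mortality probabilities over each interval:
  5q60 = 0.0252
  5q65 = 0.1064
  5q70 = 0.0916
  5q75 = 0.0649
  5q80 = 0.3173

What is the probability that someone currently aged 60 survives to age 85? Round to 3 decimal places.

0.505

Survival from 60 to 85 is the product of surviving each interval: (1 − 0.0252) × (1 − 0.1064) × (1 − 0.0916) × (1 − 0.0649) × (1 − 0.3173).
= 0.9748 × 0.8936 × 0.9084 × 0.9351 × 0.6827 = 0.505154.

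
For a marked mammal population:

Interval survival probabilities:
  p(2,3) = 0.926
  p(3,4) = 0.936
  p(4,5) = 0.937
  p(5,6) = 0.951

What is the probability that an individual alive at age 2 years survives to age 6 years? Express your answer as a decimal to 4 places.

0.7723

Survival from 2 to 6 is the product of surviving each interval: 0.926 × 0.936 × 0.937 × 0.951.
= 0.772337.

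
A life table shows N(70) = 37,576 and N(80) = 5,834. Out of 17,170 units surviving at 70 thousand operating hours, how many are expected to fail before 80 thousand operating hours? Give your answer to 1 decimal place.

The relevant probability is 1 − 5,834/37,576 = 0.844741.
Expected number = 17,170 × 0.844741 = 14504.2.

14504.2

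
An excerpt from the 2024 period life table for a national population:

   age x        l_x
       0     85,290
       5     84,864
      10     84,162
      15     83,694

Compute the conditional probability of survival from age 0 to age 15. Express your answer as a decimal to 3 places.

0.981

We want 15p0 = l_15/l_0.
The conditional survival probability is l_15/l_0 = 83,694/85,290 = 0.981287.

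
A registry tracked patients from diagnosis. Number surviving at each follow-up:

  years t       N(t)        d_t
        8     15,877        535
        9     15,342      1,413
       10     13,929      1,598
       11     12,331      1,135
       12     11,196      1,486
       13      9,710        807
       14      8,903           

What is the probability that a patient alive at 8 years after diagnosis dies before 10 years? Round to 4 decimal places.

P(die before 10 | alive at 8) = 1 − N(10)/N(8) = 1 − 13,929/15,877 = (1,948)/15,877 = 0.122693.

0.1227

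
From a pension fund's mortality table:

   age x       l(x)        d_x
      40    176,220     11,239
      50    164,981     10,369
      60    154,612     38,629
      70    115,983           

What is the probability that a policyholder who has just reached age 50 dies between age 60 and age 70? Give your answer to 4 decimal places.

0.2341

This is the probability of reaching 60 but not 70, conditional on being alive at 50: (l(60) − l(70)) / l(50).
= (154,612 − 115,983) / 164,981 = 38,629 / 164,981 = 0.234142.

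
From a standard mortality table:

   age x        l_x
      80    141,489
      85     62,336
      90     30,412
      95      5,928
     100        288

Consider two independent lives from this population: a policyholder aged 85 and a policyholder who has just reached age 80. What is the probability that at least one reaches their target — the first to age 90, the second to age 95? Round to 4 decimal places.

0.5093

p₁ = l_90/l_85 = 30,412/62,336 = 0.487872; p₂ = l_95/l_80 = 5,928/141,489 = 0.041897.
P(at least one) = 1 − (1−p₁)(1−p₂) = 1 − 0.512128 × 0.958103 = 0.509329.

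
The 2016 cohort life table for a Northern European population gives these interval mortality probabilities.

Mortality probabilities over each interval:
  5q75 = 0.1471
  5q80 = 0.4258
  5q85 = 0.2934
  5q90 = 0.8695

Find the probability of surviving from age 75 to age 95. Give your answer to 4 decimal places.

0.0452

Survival from 75 to 95 is the product of surviving each interval: (1 − 0.1471) × (1 − 0.4258) × (1 − 0.2934) × (1 − 0.8695).
= 0.8529 × 0.5742 × 0.7066 × 0.1305 = 0.045159.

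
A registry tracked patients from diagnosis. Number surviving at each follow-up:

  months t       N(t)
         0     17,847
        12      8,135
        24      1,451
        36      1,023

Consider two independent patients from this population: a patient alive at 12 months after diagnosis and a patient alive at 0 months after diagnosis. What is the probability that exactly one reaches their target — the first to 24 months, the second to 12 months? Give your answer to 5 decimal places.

p₁ = N(24)/N(12) = 1,451/8,135 = 0.178365; p₂ = N(12)/N(0) = 8,135/17,847 = 0.455819.
P(exactly one) = p₁(1−p₂) + (1−p₁)p₂ = 0.097063 + 0.374517 = 0.471580.

0.47158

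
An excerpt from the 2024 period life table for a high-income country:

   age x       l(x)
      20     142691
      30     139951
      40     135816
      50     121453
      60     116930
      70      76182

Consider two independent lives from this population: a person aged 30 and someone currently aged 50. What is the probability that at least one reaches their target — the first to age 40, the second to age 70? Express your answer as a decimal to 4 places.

p₁ = l(40)/l(30) = 135816/139951 = 0.970454; p₂ = l(70)/l(50) = 76182/121453 = 0.627255.
P(at least one) = 1 − (1−p₁)(1−p₂) = 1 − 0.029546 × 0.372745 = 0.988987.

0.9890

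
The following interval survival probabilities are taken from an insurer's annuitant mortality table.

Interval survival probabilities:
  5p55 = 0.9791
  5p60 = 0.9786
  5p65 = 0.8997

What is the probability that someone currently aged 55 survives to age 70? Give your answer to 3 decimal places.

15p55 = 0.9791 × 0.9786 × 0.8997.
= 0.862045.

0.862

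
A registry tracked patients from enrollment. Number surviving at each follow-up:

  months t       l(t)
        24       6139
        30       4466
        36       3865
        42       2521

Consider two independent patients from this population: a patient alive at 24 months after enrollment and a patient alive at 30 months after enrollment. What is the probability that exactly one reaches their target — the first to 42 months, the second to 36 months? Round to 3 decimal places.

0.565

p₁ = l(42)/l(24) = 2521/6139 = 0.410653; p₂ = l(36)/l(30) = 3865/4466 = 0.865428.
P(exactly one) = p₁(1−p₂) + (1−p₁)p₂ = 0.055262 + 0.510037 = 0.565300.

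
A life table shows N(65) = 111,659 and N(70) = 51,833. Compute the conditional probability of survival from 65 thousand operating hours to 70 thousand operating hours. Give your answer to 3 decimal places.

The conditional survival probability is N(70)/N(65) = 51,833/111,659 = 0.464208.

0.464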